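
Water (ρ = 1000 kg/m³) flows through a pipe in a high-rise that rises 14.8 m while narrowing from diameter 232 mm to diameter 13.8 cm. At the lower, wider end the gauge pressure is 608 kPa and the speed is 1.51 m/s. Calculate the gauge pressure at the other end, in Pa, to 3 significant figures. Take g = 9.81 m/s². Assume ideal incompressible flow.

The volume flow rate is constant, so v₂ = (A₁/A₂)v₁ = (423/150)·1.51 = 4.27 m/s.
Bernoulli: P₁ + ½ρv₁² + ρg h₁ = P₂ + ½ρv₂² + ρg h₂, so P₂ = P₁ + ½ρ(v₁² − v₂²) − ρg(h₂ − h₁).
P₂ = 608000 + ½·1000·(1.51² − 4.27²) − 1000·9.81·(+14.8) = 608000 + (-7970) − (145000) = 455000 Pa.

P₂ = 455000 Pa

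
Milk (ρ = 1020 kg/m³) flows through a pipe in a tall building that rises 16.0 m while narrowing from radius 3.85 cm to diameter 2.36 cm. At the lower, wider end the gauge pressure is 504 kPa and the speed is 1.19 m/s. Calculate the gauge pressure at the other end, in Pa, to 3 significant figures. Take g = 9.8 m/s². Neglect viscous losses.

263000 Pa

Mass conservation (A₁v₁ = A₂v₂) gives v₂ = 1.19 × 46.6/4.37 = 12.7 m/s.
Applying Bernoulli between the two ends and solving for P₂: P₂ = P₁ + ½ρ(v₁² − v₂²) − ρgΔh.
P₂ = 504000 + ½·1020·(1.19² − 12.7²) − 1020·9.8·(+16.0) = 504000 + (-81100) − (160000) = 263000 Pa.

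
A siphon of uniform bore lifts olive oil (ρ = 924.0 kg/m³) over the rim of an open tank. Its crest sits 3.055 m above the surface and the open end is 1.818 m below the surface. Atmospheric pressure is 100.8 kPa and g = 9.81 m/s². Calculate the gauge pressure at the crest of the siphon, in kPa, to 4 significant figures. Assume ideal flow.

P_gauge = -44.17 kPa

The outlet speed comes from Torricelli: v = √(2g·1.818) = 5.972 m/s.
With constant cross-section the crest speed equals v; applying Bernoulli from the surface up to the crest, P_top = P_atm − ½ρv² − ρg·h_top.
P_top = 100800 − ½·924.0·5.972² − 924.0·9.81·3.055 = 56630 Pa. So P_gauge = P_top − P_atm = -44170 Pa.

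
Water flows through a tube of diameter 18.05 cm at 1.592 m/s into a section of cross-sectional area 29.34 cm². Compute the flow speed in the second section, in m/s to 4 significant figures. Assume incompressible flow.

v₂ = 13.88 m/s

By continuity, v₂ = v₁·A₁/A₂ = 1.592·(255.9/29.34) = 13.88 m/s.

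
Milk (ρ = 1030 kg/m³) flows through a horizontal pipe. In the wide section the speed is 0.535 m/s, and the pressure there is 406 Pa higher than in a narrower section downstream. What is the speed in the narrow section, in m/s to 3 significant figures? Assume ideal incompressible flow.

Along the level pipe P + ½ρv² is conserved, hence v₂² = v₁² + 2(P₁ − P₂)/ρ.
v₂ = √(0.535² + 2·406/1030) = √(0.286 + 0.788) = 1.04 m/s.

v₂ ≈ 1.04 m/s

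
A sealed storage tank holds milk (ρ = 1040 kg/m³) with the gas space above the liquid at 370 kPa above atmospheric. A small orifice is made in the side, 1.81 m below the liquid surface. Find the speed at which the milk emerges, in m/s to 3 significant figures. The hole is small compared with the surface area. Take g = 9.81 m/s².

Take point 1 at the surface (v₁ ≈ 0) and point 2 at the hole (at atmospheric pressure). Bernoulli: P₁ + ρg h = P_atm + ½ρv₂².
With P₁ − P_atm = 370000 Pa, v₂ = √(2gh + 2ΔP/ρ) = √(2·9.81·1.81 + 2·370000/1040) = 27.3 m/s.

v = 27.3 m/s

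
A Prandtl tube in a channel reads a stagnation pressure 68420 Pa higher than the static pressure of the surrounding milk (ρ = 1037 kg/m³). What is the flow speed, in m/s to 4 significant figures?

v ≈ 11.49 m/s

Bernoulli between the free stream and the stagnation point: ½ρv² = P_stag − P_static.
v = √(2ΔP/ρ) = √(2·68420/1037) = 11.49 m/s.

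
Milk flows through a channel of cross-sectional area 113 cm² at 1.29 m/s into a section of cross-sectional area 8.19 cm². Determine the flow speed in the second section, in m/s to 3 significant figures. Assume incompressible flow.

The volume flow rate is constant, so v₂ = (A₁/A₂)v₁ = (113/8.19)·1.29 = 17.8 m/s.

17.8 m/s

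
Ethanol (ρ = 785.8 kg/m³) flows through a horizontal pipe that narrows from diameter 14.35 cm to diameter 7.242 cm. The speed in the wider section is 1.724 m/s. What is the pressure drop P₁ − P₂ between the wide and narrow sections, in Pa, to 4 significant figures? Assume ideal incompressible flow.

16830 Pa

By continuity, v₂ = v₁·A₁/A₂ = 1.724·(161.7/41.19) = 6.769 m/s.
The pipe is horizontal, so Bernoulli reduces to P₁ + ½ρv₁² = P₂ + ½ρv₂².
P₁ − P₂ = ½·785.8·(6.769² − 1.724²) = ½·785.8·42.85 = 16830 Pa.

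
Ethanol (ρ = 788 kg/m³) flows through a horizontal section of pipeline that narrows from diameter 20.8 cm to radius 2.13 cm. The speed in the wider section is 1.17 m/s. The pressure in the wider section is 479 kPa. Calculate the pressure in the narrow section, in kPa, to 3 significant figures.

P₂ = 173 kPa

The volume flow rate is constant, so v₂ = (A₁/A₂)v₁ = (340/14.3)·1.17 = 27.9 m/s.
Bernoulli (h₁ = h₂): P₁ − P₂ = ½ρ(v₂² − v₁²).
P₂ = P₁ − ½ρ(v₂² − v₁²) = 479000 − ½·788·(27.9² − 1.17²) = 479000 − 306000 = 173000 Pa.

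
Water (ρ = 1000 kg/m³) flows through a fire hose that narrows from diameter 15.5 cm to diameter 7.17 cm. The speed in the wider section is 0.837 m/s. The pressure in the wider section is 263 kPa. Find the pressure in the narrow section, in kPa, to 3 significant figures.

P₂ ≈ 256 kPa

Mass conservation (A₁v₁ = A₂v₂) gives v₂ = 0.837 × 189/40.4 = 3.91 m/s.
Bernoulli (h₁ = h₂): P₁ − P₂ = ½ρ(v₂² − v₁²).
P₂ = P₁ − ½ρ(v₂² − v₁²) = 263000 − ½·1000·(3.91² − 0.837²) = 263000 − 7300 = 256000 Pa.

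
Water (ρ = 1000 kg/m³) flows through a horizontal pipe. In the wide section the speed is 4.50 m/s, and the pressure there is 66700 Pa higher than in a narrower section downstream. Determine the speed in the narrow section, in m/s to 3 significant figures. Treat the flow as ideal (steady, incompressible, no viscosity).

Along the level pipe P + ½ρv² is conserved, hence v₂² = v₁² + 2(P₁ − P₂)/ρ.
v₂ = √(4.50² + 2·66700/1000) = √(20.2 + 133) = 12.4 m/s.

v₂ ≈ 12.4 m/s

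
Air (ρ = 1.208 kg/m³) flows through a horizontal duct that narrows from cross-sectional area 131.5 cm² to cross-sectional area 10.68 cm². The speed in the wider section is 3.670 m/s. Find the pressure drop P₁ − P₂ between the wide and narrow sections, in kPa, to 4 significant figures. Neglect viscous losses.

ΔP = 1.225 kPa

By continuity, v₂ = v₁·A₁/A₂ = 3.670·(131.5/10.68) = 45.19 m/s.
Bernoulli (h₁ = h₂): P₁ − P₂ = ½ρ(v₂² − v₁²).
P₁ − P₂ = ½·1.208·(45.19² − 3.670²) = ½·1.208·2028 = 1225 Pa.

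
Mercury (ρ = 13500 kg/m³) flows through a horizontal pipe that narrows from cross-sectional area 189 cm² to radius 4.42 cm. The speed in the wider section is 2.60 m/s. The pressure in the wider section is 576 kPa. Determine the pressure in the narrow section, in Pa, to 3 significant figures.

189000 Pa

Continuity gives A₁v₁ = A₂v₂, so v₂ = (189 cm²)/(61.4 cm²) × 2.60 m/s = 8.01 m/s.
With no height change, Bernoulli's equation is P₁ + ½ρv₁² = P₂ + ½ρv₂².
P₂ = P₁ − ½ρ(v₂² − v₁²) = 576000 − ½·13500·(8.01² − 2.60²) = 576000 − 387000 = 189000 Pa.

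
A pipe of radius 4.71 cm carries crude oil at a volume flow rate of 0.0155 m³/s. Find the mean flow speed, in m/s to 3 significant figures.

v ≈ 2.22 m/s

Q = 0.0155 m³/s = 0.0155 m³/s.
v = Q/A = 0.0155 / 0.00697 = 2.22 m/s.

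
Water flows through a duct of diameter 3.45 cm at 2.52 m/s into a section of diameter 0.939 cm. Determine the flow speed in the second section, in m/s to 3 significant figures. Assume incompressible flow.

v₂ ≈ 34.0 m/s

By continuity, v₂ = v₁·A₁/A₂ = 2.52·(9.35/0.693) = 34.0 m/s.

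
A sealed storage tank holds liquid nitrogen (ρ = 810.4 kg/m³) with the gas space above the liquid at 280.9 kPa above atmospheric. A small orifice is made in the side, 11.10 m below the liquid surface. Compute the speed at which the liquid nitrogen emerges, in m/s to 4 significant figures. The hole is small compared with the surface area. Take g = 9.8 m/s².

Take point 1 at the surface (v₁ ≈ 0) and point 2 at the hole (at atmospheric pressure). Bernoulli: P₁ + ρg h = P_atm + ½ρv₂².
With P₁ − P_atm = 280900 Pa, v₂ = √(2gh + 2ΔP/ρ) = √(2·9.8·11.10 + 2·280900/810.4) = 30.18 m/s.

v ≈ 30.18 m/s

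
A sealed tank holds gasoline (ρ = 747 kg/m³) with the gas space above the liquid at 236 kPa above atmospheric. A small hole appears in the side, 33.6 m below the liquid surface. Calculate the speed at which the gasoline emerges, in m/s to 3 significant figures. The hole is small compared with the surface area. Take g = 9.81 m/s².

Take point 1 at the surface (v₁ ≈ 0) and point 2 at the hole (at atmospheric pressure). Bernoulli: P₁ + ρg h = P_atm + ½ρv₂².
With P₁ − P_atm = 236000 Pa, v₂ = √(2gh + 2ΔP/ρ) = √(2·9.81·33.6 + 2·236000/747) = 35.9 m/s.

v ≈ 35.9 m/s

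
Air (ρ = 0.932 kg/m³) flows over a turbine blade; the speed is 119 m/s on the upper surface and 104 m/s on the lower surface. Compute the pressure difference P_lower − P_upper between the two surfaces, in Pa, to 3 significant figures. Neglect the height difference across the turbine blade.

Bernoulli (same height): P_lower − P_upper = ½ρ(v_upper² − v_lower²).
ΔP = ½·0.932·(119² − 104²) = 1560 Pa.

ΔP = 1560 Pa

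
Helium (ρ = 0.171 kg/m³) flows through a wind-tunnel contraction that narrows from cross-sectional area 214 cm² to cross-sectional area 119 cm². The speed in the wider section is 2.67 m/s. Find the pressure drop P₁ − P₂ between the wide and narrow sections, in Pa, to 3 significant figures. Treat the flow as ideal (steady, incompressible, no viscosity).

By continuity, v₂ = v₁·A₁/A₂ = 2.67·(214/119) = 4.80 m/s.
The pipe is horizontal, so Bernoulli reduces to P₁ + ½ρv₁² = P₂ + ½ρv₂².
P₁ − P₂ = ½·0.171·(4.80² − 2.67²) = ½·0.171·15.9 = 1.36 Pa.

ΔP ≈ 1.36 Pa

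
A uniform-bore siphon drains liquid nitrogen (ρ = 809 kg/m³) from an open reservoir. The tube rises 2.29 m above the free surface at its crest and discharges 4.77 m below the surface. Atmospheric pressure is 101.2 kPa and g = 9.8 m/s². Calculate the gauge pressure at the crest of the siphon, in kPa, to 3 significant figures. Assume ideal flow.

-56.0 kPa

From the surface to the outlet (both open to atmosphere, surface at rest): v = √(2g·h_out) = √(2·9.8·4.77) = 9.67 m/s.
With constant cross-section the crest speed equals v; applying Bernoulli from the surface up to the crest, P_top = P_atm − ½ρv² − ρg·h_top.
P_top = 101200 − ½·809·9.67² − 809·9.8·2.29 = 45200 Pa. So P_gauge = P_top − P_atm = -56000 Pa.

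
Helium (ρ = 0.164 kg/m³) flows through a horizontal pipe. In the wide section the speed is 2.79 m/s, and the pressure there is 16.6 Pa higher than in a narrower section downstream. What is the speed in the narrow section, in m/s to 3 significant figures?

v₂ = 14.5 m/s

Along the level pipe P + ½ρv² is conserved, hence v₂² = v₁² + 2(P₁ − P₂)/ρ.
v₂ = √(2.79² + 2·16.6/0.164) = √(7.78 + 202) = 14.5 m/s.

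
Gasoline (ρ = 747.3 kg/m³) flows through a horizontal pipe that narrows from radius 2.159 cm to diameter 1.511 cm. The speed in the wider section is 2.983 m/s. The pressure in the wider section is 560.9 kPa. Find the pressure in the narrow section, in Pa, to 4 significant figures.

The volume flow rate is constant, so v₂ = (A₁/A₂)v₁ = (14.64/1.793)·2.983 = 24.36 m/s.
The pipe is horizontal, so Bernoulli reduces to P₁ + ½ρv₁² = P₂ + ½ρv₂².
P₂ = P₁ − ½ρ(v₂² − v₁²) = 560900 − ½·747.3·(24.36² − 2.983²) = 560900 − 218400 = 342500 Pa.

342500 Pa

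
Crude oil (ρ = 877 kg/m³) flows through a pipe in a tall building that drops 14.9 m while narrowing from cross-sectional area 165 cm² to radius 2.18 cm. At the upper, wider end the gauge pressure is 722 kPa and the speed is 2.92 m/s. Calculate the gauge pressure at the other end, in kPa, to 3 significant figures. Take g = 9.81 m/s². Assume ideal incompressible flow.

P₂ ≈ 397 kPa

The volume flow rate is constant, so v₂ = (A₁/A₂)v₁ = (165/14.9)·2.92 = 32.3 m/s.
Applying Bernoulli between the two ends and solving for P₂: P₂ = P₁ + ½ρ(v₁² − v₂²) − ρgΔh.
P₂ = 722000 + ½·877·(2.92² − 32.3²) − 877·9.81·(−14.9) = 722000 + (-453000) − (-128000) = 397000 Pa.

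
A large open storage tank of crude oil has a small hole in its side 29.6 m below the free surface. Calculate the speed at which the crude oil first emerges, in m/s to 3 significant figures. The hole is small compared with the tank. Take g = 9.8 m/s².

Bernoulli from surface to hole (P equal, v_surface ≈ 0): v = √(2gh) = √(2×9.8×29.6) = 24.1 m/s.

v ≈ 24.1 m/s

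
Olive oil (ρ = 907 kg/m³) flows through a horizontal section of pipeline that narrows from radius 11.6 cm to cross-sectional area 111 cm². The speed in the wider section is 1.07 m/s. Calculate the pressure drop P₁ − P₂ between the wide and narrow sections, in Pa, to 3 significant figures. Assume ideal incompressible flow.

ΔP ≈ 7010 Pa

By continuity, v₂ = v₁·A₁/A₂ = 1.07·(423/111) = 4.07 m/s.
The pipe is horizontal, so Bernoulli reduces to P₁ + ½ρv₁² = P₂ + ½ρv₂².
P₁ − P₂ = ½·907·(4.07² − 1.07²) = ½·907·15.5 = 7010 Pa.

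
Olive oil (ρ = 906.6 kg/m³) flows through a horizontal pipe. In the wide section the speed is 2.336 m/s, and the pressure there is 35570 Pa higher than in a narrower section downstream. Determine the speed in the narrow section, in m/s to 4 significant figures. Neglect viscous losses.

Along the level pipe P + ½ρv² is conserved, hence v₂² = v₁² + 2(P₁ − P₂)/ρ.
v₂ = √(2.336² + 2·35570/906.6) = √(5.457 + 78.47) = 9.161 m/s.

9.161 m/s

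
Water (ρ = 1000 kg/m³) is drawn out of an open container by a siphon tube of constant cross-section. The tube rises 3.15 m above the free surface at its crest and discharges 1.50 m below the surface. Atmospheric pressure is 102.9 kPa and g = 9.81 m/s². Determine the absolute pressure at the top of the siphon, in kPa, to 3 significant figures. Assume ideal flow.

The outlet speed comes from Torricelli: v = √(2g·1.50) = 5.42 m/s.
The bore is uniform, so the speed at the crest is the same v. Bernoulli surface→crest: P_atm = P_top + ½ρv² + ρg·h_top.
P_top = 102900 − ½·1000·5.42² − 1000·9.81·3.15 = 57300 Pa.

P_top = 57.3 kPa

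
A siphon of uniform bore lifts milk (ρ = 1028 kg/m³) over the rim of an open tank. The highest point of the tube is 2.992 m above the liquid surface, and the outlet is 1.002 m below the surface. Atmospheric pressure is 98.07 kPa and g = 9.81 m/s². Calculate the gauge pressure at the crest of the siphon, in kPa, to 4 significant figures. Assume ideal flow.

P_gauge = -40.28 kPa

The outlet speed comes from Torricelli: v = √(2g·1.002) = 4.434 m/s.
Continuity keeps v the same throughout the tube; from surface to crest, P_atm + 0 = P_top + ½ρv² + ρg·h_top.
P_top = 98070 − ½·1028·4.434² − 1028·9.81·2.992 = 57790 Pa. So P_gauge = P_top − P_atm = -40280 Pa.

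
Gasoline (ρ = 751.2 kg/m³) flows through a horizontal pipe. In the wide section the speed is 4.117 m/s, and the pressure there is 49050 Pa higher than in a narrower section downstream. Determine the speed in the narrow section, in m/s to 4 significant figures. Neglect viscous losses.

12.15 m/s

With h₁ = h₂, rearranging Bernoulli gives v₂ = √(v₁² + 2ΔP/ρ).
v₂ = √(4.117² + 2·49050/751.2) = √(16.95 + 130.6) = 12.15 m/s.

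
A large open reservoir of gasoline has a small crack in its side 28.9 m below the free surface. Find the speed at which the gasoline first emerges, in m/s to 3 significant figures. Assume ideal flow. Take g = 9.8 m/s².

v = 23.8 m/s

With the surface at rest and both surface and jet at atmospheric pressure, Bernoulli gives ρg h = ½ρv², so v = √(2gh) = √(2·9.8·28.9) = 23.8 m/s.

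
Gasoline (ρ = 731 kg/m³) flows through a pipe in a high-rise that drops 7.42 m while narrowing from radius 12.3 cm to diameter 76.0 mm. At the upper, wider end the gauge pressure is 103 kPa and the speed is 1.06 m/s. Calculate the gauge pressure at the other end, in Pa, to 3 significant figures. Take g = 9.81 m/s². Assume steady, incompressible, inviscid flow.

Mass conservation (A₁v₁ = A₂v₂) gives v₂ = 1.06 × 475/45.4 = 11.1 m/s.
Bernoulli: P₁ + ½ρv₁² + ρg h₁ = P₂ + ½ρv₂² + ρg h₂, so P₂ = P₁ + ½ρ(v₁² − v₂²) − ρg(h₂ − h₁).
P₂ = 103000 + ½·731·(1.06² − 11.1²) − 731·9.81·(−7.42) = 103000 + (-44700) − (-53200) = 112000 Pa.

P₂ ≈ 112000 Pa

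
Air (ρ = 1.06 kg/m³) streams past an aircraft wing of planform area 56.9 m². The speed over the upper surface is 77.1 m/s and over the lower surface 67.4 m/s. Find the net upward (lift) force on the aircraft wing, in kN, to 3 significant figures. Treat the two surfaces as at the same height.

From P + ½ρv² = const at equal height, P_low − P_up = ½ρ(v_up² − v_low²).
ΔP = ½·1.06·(77.1² − 67.4²) = 743 Pa.
Lift = ΔP · A = 743 × 56.9 = 42300 N.

F = 42.3 kN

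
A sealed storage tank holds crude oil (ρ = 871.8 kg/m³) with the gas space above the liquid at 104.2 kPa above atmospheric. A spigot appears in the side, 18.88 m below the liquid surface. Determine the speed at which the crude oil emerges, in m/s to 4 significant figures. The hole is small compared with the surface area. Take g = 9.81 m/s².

v ≈ 24.69 m/s

Take point 1 at the surface (v₁ ≈ 0) and point 2 at the hole (at atmospheric pressure). Bernoulli: P₁ + ρg h = P_atm + ½ρv₂².
With P₁ − P_atm = 104200 Pa, v₂ = √(2gh + 2ΔP/ρ) = √(2·9.81·18.88 + 2·104200/871.8) = 24.69 m/s.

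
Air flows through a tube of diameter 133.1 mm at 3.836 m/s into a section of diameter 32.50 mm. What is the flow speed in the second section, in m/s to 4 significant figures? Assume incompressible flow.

Mass conservation (A₁v₁ = A₂v₂) gives v₂ = 3.836 × 139.1/8.296 = 64.34 m/s.

v₂ ≈ 64.34 m/s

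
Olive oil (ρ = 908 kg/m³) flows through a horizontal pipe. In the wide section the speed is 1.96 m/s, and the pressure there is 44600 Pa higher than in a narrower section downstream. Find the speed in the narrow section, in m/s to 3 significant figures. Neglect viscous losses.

Horizontal Bernoulli: P₁ + ½ρv₁² = P₂ + ½ρv₂², so v₂² = v₁² + 2(P₁ − P₂)/ρ.
v₂ = √(1.96² + 2·44600/908) = √(3.84 + 98.2) = 10.1 m/s.

v₂ = 10.1 m/s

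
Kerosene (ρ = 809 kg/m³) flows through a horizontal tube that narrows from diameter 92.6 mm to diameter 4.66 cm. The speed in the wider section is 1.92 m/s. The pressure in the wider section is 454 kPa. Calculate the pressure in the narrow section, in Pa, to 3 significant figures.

The volume flow rate is constant, so v₂ = (A₁/A₂)v₁ = (67.3/17.1)·1.92 = 7.58 m/s.
With no height change, Bernoulli's equation is P₁ + ½ρv₁² = P₂ + ½ρv₂².
P₂ = P₁ − ½ρ(v₂² − v₁²) = 454000 − ½·809·(7.58² − 1.92²) = 454000 − 21800 = 432000 Pa.

P₂ = 432000 Pa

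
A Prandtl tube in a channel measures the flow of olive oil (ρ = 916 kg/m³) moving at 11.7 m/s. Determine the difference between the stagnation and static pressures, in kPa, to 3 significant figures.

ΔP ≈ 62.7 kPa

The dynamic pressure equals the rise in static pressure at the stagnation point: ΔP = ½ρv².
ΔP = ½·916·11.7² = 62700 Pa.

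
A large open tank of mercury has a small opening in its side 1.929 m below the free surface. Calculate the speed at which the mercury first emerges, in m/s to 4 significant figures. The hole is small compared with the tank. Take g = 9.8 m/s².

Torricelli's result v = √(2gh) gives v = √(2·9.8·1.929) = 6.149 m/s.

6.149 m/s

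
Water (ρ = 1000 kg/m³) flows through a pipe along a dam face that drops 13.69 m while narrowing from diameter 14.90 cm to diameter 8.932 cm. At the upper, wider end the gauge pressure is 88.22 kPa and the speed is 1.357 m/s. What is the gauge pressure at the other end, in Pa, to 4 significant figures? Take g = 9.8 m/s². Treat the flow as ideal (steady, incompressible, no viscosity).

By continuity, v₂ = v₁·A₁/A₂ = 1.357·(174.4/62.66) = 3.776 m/s.
Applying Bernoulli between the two ends and solving for P₂: P₂ = P₁ + ½ρ(v₁² − v₂²) − ρgΔh.
P₂ = 88220 + ½·1000·(1.357² − 3.776²) − 1000·9.8·(−13.69) = 88220 + (-6209) − (-134200) = 216200 Pa.

216200 Pa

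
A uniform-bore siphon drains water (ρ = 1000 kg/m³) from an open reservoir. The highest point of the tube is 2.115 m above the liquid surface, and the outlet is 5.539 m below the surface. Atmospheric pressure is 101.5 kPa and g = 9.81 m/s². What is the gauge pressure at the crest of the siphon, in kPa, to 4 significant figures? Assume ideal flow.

From the surface to the outlet (both open to atmosphere, surface at rest): v = √(2g·h_out) = √(2·9.81·5.539) = 10.42 m/s.
Continuity keeps v the same throughout the tube; from surface to crest, P_atm + 0 = P_top + ½ρv² + ρg·h_top.
P_top = 101500 − ½·1000·10.42² − 1000·9.81·2.115 = 26410 Pa. So P_gauge = P_top − P_atm = -75090 Pa.

P_gauge = -75.09 kPa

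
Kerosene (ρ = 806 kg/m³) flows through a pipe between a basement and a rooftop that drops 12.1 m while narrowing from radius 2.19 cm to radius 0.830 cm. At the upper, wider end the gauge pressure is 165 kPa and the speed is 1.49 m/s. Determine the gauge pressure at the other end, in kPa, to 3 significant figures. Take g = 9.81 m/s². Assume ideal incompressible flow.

P₂ ≈ 218 kPa

Continuity gives A₁v₁ = A₂v₂, so v₂ = (15.1 cm²)/(2.16 cm²) × 1.49 m/s = 10.4 m/s.
Bernoulli: P₁ + ½ρv₁² + ρg h₁ = P₂ + ½ρv₂² + ρg h₂, so P₂ = P₁ + ½ρ(v₁² − v₂²) − ρg(h₂ − h₁).
P₂ = 165000 + ½·806·(1.49² − 10.4²) − 806·9.81·(−12.1) = 165000 + (-42500) − (-95700) = 218000 Pa.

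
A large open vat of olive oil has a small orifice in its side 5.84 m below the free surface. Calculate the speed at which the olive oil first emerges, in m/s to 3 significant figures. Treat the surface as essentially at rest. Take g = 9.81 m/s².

v ≈ 10.7 m/s

Torricelli's result v = √(2gh) gives v = √(2·9.81·5.84) = 10.7 m/s.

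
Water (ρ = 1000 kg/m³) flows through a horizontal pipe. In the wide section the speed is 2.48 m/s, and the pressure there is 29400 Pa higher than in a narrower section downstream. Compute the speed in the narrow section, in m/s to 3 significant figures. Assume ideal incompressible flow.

v₂ ≈ 8.06 m/s

Horizontal Bernoulli: P₁ + ½ρv₁² = P₂ + ½ρv₂², so v₂² = v₁² + 2(P₁ − P₂)/ρ.
v₂ = √(2.48² + 2·29400/1000) = √(6.15 + 58.8) = 8.06 m/s.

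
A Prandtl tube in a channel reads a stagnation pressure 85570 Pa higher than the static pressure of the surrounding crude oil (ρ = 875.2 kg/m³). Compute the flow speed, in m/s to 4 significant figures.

13.98 m/s

Bernoulli between the free stream and the stagnation point: ½ρv² = P_stag − P_static.
v = √(2ΔP/ρ) = √(2·85570/875.2) = 13.98 m/s.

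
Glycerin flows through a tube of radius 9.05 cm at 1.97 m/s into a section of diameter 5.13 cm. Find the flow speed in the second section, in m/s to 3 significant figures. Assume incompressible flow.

Mass conservation (A₁v₁ = A₂v₂) gives v₂ = 1.97 × 257/20.7 = 24.5 m/s.

v₂ ≈ 24.5 m/s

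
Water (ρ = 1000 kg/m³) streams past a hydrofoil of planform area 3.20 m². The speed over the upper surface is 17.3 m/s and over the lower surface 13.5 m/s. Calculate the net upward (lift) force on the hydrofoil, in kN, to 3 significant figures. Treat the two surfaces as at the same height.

187 kN

From P + ½ρv² = const at equal height, P_low − P_up = ½ρ(v_up² − v_low²).
ΔP = ½·1000·(17.3² − 13.5²) = 58500 Pa.
Lift = ΔP · A = 58500 × 3.20 = 187000 N.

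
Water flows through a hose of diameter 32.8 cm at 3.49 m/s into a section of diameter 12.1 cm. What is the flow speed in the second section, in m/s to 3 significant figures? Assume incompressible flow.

Continuity gives A₁v₁ = A₂v₂, so v₂ = (845 cm²)/(115 cm²) × 3.49 m/s = 25.6 m/s.

v₂ ≈ 25.6 m/s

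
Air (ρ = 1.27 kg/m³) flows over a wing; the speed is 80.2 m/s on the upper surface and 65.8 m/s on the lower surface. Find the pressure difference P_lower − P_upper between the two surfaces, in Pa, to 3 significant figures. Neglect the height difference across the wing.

With negligible Δh, P + ½ρv² is constant, so P_low − P_up = ½ρ(v_up² − v_low²).
ΔP = ½·1.27·(80.2² − 65.8²) = 1340 Pa.

ΔP ≈ 1340 Pa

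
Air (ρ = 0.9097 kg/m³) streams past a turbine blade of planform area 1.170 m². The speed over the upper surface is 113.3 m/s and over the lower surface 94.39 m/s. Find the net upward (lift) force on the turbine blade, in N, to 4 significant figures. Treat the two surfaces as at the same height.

F ≈ 2090 N

With equal heights on the two surfaces, Bernoulli gives P_lower − P_upper = ½ρ(v_upper² − v_lower²).
ΔP = ½·0.9097·(113.3² − 94.39²) = 1786 Pa.
Lift = ΔP · A = 1786 × 1.170 = 2090 N.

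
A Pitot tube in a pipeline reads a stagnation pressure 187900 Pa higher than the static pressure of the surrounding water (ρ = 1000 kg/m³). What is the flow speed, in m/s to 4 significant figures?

v = 19.39 m/s

Bernoulli between the free stream and the stagnation point: ½ρv² = P_stag − P_static.
v = √(2ΔP/ρ) = √(2·187900/1000) = 19.39 m/s.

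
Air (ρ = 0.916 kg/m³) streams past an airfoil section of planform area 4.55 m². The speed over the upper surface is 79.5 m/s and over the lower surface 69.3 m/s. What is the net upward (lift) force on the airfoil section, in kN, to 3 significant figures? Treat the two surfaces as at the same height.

With equal heights on the two surfaces, Bernoulli gives P_lower − P_upper = ½ρ(v_upper² − v_lower²).
ΔP = ½·0.916·(79.5² − 69.3²) = 695 Pa.
Lift = ΔP · A = 695 × 4.55 = 3160 N.

F = 3.16 kN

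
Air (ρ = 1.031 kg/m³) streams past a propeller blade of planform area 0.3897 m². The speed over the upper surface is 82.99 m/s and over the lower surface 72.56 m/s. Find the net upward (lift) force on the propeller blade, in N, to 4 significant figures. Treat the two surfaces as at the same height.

The faster flow above has the lower pressure; Bernoulli (same height) gives ΔP = ½ρ(v_up² − v_low²).
ΔP = ½·1.031·(82.99² − 72.56²) = 836.3 Pa.
Lift = ΔP · A = 836.3 × 0.3897 = 325.9 N.

F ≈ 325.9 N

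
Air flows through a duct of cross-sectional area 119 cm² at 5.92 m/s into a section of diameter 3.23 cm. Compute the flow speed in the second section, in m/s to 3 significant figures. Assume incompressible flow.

The volume flow rate is constant, so v₂ = (A₁/A₂)v₁ = (119/8.19)·5.92 = 86.0 m/s.

v₂ ≈ 86.0 m/s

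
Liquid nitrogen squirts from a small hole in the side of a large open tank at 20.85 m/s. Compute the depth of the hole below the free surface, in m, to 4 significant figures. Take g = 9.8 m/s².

Torricelli: v = √(2gh), so h = v²/(2g).
h = 20.85²/(2·9.8) = 434.7/19.60 = 22.18 m.

22.18 m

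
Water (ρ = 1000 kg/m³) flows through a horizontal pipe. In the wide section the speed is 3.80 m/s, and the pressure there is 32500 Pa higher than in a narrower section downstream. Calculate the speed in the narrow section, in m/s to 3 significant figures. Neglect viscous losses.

v₂ = 8.91 m/s

Along the level pipe P + ½ρv² is conserved, hence v₂² = v₁² + 2(P₁ − P₂)/ρ.
v₂ = √(3.80² + 2·32500/1000) = √(14.4 + 65.0) = 8.91 m/s.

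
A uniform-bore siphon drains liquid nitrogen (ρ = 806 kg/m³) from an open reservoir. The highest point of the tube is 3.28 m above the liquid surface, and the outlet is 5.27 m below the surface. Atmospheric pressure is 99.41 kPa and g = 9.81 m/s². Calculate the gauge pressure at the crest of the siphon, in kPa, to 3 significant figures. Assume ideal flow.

P_gauge = -67.6 kPa

The outlet speed comes from Torricelli: v = √(2g·5.27) = 10.2 m/s.
The bore is uniform, so the speed at the crest is the same v. Bernoulli surface→crest: P_atm = P_top + ½ρv² + ρg·h_top.
P_top = 99410 − ½·806·10.2² − 806·9.81·3.28 = 31800 Pa. So P_gauge = P_top − P_atm = -67600 Pa.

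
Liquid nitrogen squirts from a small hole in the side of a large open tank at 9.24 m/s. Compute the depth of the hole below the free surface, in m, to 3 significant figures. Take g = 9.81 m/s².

For a small hole in a large open tank, ½v² = gh, giving h = v²/(2g).
h = 9.24²/(2·9.81) = 85.4/19.62 = 4.35 m.

4.35 m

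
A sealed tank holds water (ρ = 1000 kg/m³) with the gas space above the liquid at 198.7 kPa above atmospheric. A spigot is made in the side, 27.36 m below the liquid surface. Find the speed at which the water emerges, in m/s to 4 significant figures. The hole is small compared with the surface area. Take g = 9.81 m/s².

Take point 1 at the surface (v₁ ≈ 0) and point 2 at the hole (at atmospheric pressure). Bernoulli: P₁ + ρg h = P_atm + ½ρv₂².
With P₁ − P_atm = 198700 Pa, v₂ = √(2gh + 2ΔP/ρ) = √(2·9.81·27.36 + 2·198700/1000) = 30.56 m/s.

30.56 m/s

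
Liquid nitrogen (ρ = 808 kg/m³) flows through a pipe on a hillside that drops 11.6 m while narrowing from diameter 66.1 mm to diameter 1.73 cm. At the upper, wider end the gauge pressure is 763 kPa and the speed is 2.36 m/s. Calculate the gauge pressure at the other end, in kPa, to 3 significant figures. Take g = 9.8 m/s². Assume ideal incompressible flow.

Mass conservation (A₁v₁ = A₂v₂) gives v₂ = 2.36 × 34.3/2.35 = 34.5 m/s.
Bernoulli: P₁ + ½ρv₁² + ρg h₁ = P₂ + ½ρv₂² + ρg h₂, so P₂ = P₁ + ½ρ(v₁² − v₂²) − ρg(h₂ − h₁).
P₂ = 763000 + ½·808·(2.36² − 34.5²) − 808·9.8·(−11.6) = 763000 + (-477000) − (-91900) = 378000 Pa.

P₂ ≈ 378 kPa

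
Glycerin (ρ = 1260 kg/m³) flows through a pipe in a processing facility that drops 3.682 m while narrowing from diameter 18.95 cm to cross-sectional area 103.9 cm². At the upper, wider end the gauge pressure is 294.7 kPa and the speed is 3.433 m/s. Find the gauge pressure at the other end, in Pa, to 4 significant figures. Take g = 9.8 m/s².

By continuity, v₂ = v₁·A₁/A₂ = 3.433·(282.0/103.9) = 9.319 m/s.
Applying Bernoulli between the two ends and solving for P₂: P₂ = P₁ + ½ρ(v₁² − v₂²) − ρgΔh.
P₂ = 294700 + ½·1260·(3.433² − 9.319²) − 1260·9.8·(−3.682) = 294700 + (-47290) − (-45470) = 292900 Pa.

P₂ ≈ 292900 Pa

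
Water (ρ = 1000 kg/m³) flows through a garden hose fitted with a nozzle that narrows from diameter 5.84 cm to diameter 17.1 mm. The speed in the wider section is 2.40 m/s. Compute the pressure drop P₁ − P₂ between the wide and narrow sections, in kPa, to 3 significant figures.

ΔP = 389 kPa

By continuity, v₂ = v₁·A₁/A₂ = 2.40·(26.8/2.30) = 28.0 m/s.
Bernoulli (h₁ = h₂): P₁ − P₂ = ½ρ(v₂² − v₁²).
P₁ − P₂ = ½·1000·(28.0² − 2.40²) = ½·1000·778 = 389000 Pa.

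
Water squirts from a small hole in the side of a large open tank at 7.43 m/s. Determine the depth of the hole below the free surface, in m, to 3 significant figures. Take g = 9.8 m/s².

Torricelli: v = √(2gh), so h = v²/(2g).
h = 7.43²/(2·9.8) = 55.2/19.60 = 2.82 m.

h = 2.82 m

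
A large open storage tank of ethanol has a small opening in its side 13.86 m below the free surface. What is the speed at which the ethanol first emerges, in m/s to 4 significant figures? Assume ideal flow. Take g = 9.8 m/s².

Bernoulli from surface to hole (P equal, v_surface ≈ 0): v = √(2gh) = √(2×9.8×13.86) = 16.48 m/s.

v = 16.48 m/s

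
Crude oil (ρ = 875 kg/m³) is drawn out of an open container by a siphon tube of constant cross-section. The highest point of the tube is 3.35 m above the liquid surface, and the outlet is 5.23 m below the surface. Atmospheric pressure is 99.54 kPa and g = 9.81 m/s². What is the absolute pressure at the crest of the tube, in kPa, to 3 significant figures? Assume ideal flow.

From the surface to the outlet (both open to atmosphere, surface at rest): v = √(2g·h_out) = √(2·9.81·5.23) = 10.1 m/s.
With constant cross-section the crest speed equals v; applying Bernoulli from the surface up to the crest, P_top = P_atm − ½ρv² − ρg·h_top.
P_top = 99540 − ½·875·10.1² − 875·9.81·3.35 = 25900 Pa.

P_top = 25.9 kPa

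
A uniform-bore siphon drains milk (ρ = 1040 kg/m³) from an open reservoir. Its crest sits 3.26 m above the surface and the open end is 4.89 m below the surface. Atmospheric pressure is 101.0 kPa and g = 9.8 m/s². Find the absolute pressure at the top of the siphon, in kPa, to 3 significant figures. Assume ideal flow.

From the surface to the outlet (both open to atmosphere, surface at rest): v = √(2g·h_out) = √(2·9.8·4.89) = 9.79 m/s.
With constant cross-section the crest speed equals v; applying Bernoulli from the surface up to the crest, P_top = P_atm − ½ρv² − ρg·h_top.
P_top = 101000 − ½·1040·9.79² − 1040·9.8·3.26 = 17900 Pa.

17.9 kPa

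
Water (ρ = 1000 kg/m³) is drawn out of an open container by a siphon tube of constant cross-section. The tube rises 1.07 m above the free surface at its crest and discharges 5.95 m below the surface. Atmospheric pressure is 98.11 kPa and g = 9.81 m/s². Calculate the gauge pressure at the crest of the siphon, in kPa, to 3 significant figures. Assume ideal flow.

-68.9 kPa

From the surface to the outlet (both open to atmosphere, surface at rest): v = √(2g·h_out) = √(2·9.81·5.95) = 10.8 m/s.
Continuity keeps v the same throughout the tube; from surface to crest, P_atm + 0 = P_top + ½ρv² + ρg·h_top.
P_top = 98110 − ½·1000·10.8² − 1000·9.81·1.07 = 29200 Pa. So P_gauge = P_top − P_atm = -68900 Pa.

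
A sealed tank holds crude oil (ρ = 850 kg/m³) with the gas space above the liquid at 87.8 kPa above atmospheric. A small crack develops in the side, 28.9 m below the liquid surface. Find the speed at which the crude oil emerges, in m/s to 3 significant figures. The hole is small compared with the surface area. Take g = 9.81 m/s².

Take point 1 at the surface (v₁ ≈ 0) and point 2 at the hole (at atmospheric pressure). Bernoulli: P₁ + ρg h = P_atm + ½ρv₂².
With P₁ − P_atm = 87800 Pa, v₂ = √(2gh + 2ΔP/ρ) = √(2·9.81·28.9 + 2·87800/850) = 27.8 m/s.

v ≈ 27.8 m/s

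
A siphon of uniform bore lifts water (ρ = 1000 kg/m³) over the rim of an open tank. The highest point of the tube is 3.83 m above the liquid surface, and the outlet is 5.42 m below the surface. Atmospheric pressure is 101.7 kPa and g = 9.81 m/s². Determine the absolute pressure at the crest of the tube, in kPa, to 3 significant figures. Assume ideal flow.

P_top = 11.0 kPa

Bernoulli surface→outlet gives ½v² = g·h_out, so v = √(2·9.81·5.42) = 10.3 m/s.
Continuity keeps v the same throughout the tube; from surface to crest, P_atm + 0 = P_top + ½ρv² + ρg·h_top.
P_top = 101700 − ½·1000·10.3² − 1000·9.81·3.83 = 11000 Pa.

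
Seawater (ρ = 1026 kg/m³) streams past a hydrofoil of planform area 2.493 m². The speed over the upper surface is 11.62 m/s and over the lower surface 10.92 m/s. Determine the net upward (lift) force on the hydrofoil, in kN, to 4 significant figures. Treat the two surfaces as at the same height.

F = 20.18 kN

The faster flow above has the lower pressure; Bernoulli (same height) gives ΔP = ½ρ(v_up² − v_low²).
ΔP = ½·1026·(11.62² − 10.92²) = 8094 Pa.
Lift = ΔP · A = 8094 × 2.493 = 20180 N.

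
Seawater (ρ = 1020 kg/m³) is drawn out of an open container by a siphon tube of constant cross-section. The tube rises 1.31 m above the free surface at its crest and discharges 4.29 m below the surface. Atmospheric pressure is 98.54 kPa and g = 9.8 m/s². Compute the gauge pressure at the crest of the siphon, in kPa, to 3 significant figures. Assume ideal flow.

P_gauge ≈ -56.0 kPa

Bernoulli surface→outlet gives ½v² = g·h_out, so v = √(2·9.8·4.29) = 9.17 m/s.
Continuity keeps v the same throughout the tube; from surface to crest, P_atm + 0 = P_top + ½ρv² + ρg·h_top.
P_top = 98540 − ½·1020·9.17² − 1020·9.8·1.31 = 42600 Pa. So P_gauge = P_top − P_atm = -56000 Pa.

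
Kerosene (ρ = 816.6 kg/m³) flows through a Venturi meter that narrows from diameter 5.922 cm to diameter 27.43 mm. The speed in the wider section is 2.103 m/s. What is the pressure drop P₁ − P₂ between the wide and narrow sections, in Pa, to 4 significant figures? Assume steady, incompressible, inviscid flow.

ΔP ≈ 37430 Pa

The volume flow rate is constant, so v₂ = (A₁/A₂)v₁ = (27.54/5.909)·2.103 = 9.802 m/s.
Bernoulli (h₁ = h₂): P₁ − P₂ = ½ρ(v₂² − v₁²).
P₁ − P₂ = ½·816.6·(9.802² − 2.103²) = ½·816.6·91.66 = 37430 Pa.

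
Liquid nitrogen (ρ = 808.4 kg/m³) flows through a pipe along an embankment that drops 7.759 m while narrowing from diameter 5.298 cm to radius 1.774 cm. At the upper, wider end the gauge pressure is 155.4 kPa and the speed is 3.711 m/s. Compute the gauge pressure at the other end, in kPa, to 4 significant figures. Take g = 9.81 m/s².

The volume flow rate is constant, so v₂ = (A₁/A₂)v₁ = (22.05/9.887)·3.711 = 8.275 m/s.
Energy conservation along the streamline gives P₂ = P₁ − ½ρ(v₂² − v₁²) − ρg(h₂ − h₁).
P₂ = 155400 + ½·808.4·(3.711² − 8.275²) − 808.4·9.81·(−7.759) = 155400 + (-22110) − (-61530) = 194800 Pa.

P₂ ≈ 194.8 kPa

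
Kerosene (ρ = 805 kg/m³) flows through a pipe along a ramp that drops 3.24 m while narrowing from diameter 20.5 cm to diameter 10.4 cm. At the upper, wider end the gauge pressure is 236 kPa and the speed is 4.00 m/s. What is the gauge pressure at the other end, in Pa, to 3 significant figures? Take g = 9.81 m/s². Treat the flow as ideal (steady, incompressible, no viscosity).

P₂ ≈ 171000 Pa

By continuity, v₂ = v₁·A₁/A₂ = 4.00·(330/84.9) = 15.5 m/s.
Bernoulli: P₁ + ½ρv₁² + ρg h₁ = P₂ + ½ρv₂² + ρg h₂, so P₂ = P₁ + ½ρ(v₁² − v₂²) − ρg(h₂ − h₁).
P₂ = 236000 + ½·805·(4.00² − 15.5²) − 805·9.81·(−3.24) = 236000 + (-90800) − (-25600) = 171000 Pa.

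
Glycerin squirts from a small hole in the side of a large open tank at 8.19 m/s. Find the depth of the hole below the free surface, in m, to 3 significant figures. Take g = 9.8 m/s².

For a small hole in a large open tank, ½v² = gh, giving h = v²/(2g).
h = 8.19²/(2·9.8) = 67.1/19.60 = 3.42 m.

3.42 m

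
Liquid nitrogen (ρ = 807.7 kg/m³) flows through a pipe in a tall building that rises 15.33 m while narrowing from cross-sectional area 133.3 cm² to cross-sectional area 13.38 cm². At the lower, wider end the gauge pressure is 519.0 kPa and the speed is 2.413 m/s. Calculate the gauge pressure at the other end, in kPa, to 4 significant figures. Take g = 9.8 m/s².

Mass conservation (A₁v₁ = A₂v₂) gives v₂ = 2.413 × 133.3/13.38 = 24.04 m/s.
Energy conservation along the streamline gives P₂ = P₁ − ½ρ(v₂² − v₁²) − ρg(h₂ − h₁).
P₂ = 519000 + ½·807.7·(2.413² − 24.04²) − 807.7·9.8·(+15.33) = 519000 + (-231000) − (121300) = 166600 Pa.

P₂ = 166.6 kPa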